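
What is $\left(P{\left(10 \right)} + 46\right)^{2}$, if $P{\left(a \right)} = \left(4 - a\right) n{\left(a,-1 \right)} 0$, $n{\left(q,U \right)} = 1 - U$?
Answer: $2116$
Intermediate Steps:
$P{\left(a \right)} = 0$ ($P{\left(a \right)} = \left(4 - a\right) \left(1 - -1\right) 0 = \left(4 - a\right) \left(1 + 1\right) 0 = \left(4 - a\right) 2 \cdot 0 = \left(8 - 2 a\right) 0 = 0$)
$\left(P{\left(10 \right)} + 46\right)^{2} = \left(0 + 46\right)^{2} = 46^{2} = 2116$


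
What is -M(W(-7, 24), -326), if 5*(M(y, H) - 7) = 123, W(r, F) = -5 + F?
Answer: -158/5 ≈ -31.600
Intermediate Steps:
M(y, H) = 158/5 (M(y, H) = 7 + (⅕)*123 = 7 + 123/5 = 158/5)
-M(W(-7, 24), -326) = -1*158/5 = -158/5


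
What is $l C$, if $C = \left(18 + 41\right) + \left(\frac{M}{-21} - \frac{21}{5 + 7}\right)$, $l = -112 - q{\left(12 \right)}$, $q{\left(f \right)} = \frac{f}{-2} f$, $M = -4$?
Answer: $- \frac{48250}{21} \approx -2297.6$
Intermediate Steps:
$q{\left(f \right)} = - \frac{f^{2}}{2}$ ($q{\left(f \right)} = f \left(- \frac{1}{2}\right) f = - \frac{f}{2} f = - \frac{f^{2}}{2}$)
$l = -40$ ($l = -112 - - \frac{12^{2}}{2} = -112 - \left(- \frac{1}{2}\right) 144 = -112 - -72 = -112 + 72 = -40$)
$C = \frac{4825}{84}$ ($C = \left(18 + 41\right) - \left(- \frac{4}{21} + \frac{21}{5 + 7}\right) = 59 - \left(- \frac{4}{21} + \frac{21}{12}\right) = 59 + \left(\frac{4}{21} - \frac{7}{4}\right) = 59 - \frac{131}{84} = \frac{4825}{84} \approx 57.44$)
$l C = \left(-40\right) \frac{4825}{84} = - \frac{48250}{21}$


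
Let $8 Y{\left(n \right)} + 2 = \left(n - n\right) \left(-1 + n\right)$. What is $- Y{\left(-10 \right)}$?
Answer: $\frac{1}{4} \approx 0.25$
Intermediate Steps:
$Y{\left(n \right)} = - \frac{1}{4}$ ($Y{\left(n \right)} = - \frac{1}{4} + \frac{\left(n - n\right) \left(-1 + n\right)}{8} = - \frac{1}{4} + \frac{0 \left(-1 + n\right)}{8} = - \frac{1}{4} + \frac{1}{8} \cdot 0 = - \frac{1}{4} + 0 = - \frac{1}{4}$)
$- Y{\left(-10 \right)} = \left(-1\right) \left(- \frac{1}{4}\right) = \frac{1}{4}$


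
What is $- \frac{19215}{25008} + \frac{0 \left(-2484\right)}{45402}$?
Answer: $- \frac{6405}{8336} \approx -0.76835$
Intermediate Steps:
$- \frac{19215}{25008} + \frac{0 \left(-2484\right)}{45402} = \left(-19215\right) \frac{1}{25008} + 0 \cdot \frac{1}{45402} = - \frac{6405}{8336} + 0 = - \frac{6405}{8336}$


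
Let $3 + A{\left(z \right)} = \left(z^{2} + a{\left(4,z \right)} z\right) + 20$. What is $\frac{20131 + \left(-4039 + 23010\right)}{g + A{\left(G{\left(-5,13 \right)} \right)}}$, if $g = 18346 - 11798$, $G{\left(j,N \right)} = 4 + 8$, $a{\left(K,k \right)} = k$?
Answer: $\frac{5586}{979} \approx 5.7058$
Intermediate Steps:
$G{\left(j,N \right)} = 12$
$g = 6548$ ($g = 18346 - 11798 = 6548$)
$A{\left(z \right)} = 17 + 2 z^{2}$ ($A{\left(z \right)} = -3 + \left(\left(z^{2} + z z\right) + 20\right) = -3 + \left(\left(z^{2} + z^{2}\right) + 20\right) = -3 + \left(2 z^{2} + 20\right) = -3 + \left(20 + 2 z^{2}\right) = 17 + 2 z^{2}$)
$\frac{20131 + \left(-4039 + 23010\right)}{g + A{\left(G{\left(-5,13 \right)} \right)}} = \frac{20131 + \left(-4039 + 23010\right)}{6548 + \left(17 + 2 \cdot 12^{2}\right)} = \frac{20131 + 18971}{6548 + \left(17 + 2 \cdot 144\right)} = \frac{39102}{6548 + \left(17 + 288\right)} = \frac{39102}{6548 + 305} = \frac{39102}{6853} = 39102 \cdot \frac{1}{6853} = \frac{5586}{979}$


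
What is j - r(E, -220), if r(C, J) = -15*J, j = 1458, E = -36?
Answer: -1842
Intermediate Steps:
j - r(E, -220) = 1458 - (-15)*(-220) = 1458 - 1*3300 = 1458 - 3300 = -1842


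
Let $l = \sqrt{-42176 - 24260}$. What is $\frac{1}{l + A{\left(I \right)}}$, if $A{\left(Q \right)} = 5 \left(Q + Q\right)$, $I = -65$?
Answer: $- \frac{325}{244468} - \frac{i \sqrt{16609}}{244468} \approx -0.0013294 - 0.00052717 i$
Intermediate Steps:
$l = 2 i \sqrt{16609}$ ($l = \sqrt{-66436} = 2 i \sqrt{16609} \approx 257.75 i$)
$A{\left(Q \right)} = 10 Q$ ($A{\left(Q \right)} = 5 \cdot 2 Q = 10 Q$)
$\frac{1}{l + A{\left(I \right)}} = \frac{1}{2 i \sqrt{16609} + 10 \left(-65\right)} = \frac{1}{2 i \sqrt{16609} - 650} = \frac{1}{-650 + 2 i \sqrt{16609}}$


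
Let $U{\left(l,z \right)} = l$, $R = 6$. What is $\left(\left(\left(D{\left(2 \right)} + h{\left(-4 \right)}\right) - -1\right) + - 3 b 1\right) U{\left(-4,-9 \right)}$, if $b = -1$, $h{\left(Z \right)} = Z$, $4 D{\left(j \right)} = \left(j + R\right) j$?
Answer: $-16$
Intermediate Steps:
$D{\left(j \right)} = \frac{j \left(6 + j\right)}{4}$ ($D{\left(j \right)} = \frac{\left(j + 6\right) j}{4} = \frac{\left(6 + j\right) j}{4} = \frac{j \left(6 + j\right)}{4}$)
$\left(\left(\left(D{\left(2 \right)} + h{\left(-4 \right)}\right) - -1\right) + - 3 b 1\right) U{\left(-4,-9 \right)} = \left(\left(\left(\frac{1}{4} \cdot 2 \left(6 + 2\right) - 4\right) - -1\right) + \left(-3\right) \left(-1\right) 1\right) \left(-4\right) = \left(\left(\left(\frac{1}{4} \cdot 2 \cdot 8 - 4\right) + 1\right) + 3 \cdot 1\right) \left(-4\right) = \left(\left(\left(4 - 4\right) + 1\right) + 3\right) \left(-4\right) = \left(\left(0 + 1\right) + 3\right) \left(-4\right) = \left(1 + 3\right) \left(-4\right) = 4 \left(-4\right) = -16$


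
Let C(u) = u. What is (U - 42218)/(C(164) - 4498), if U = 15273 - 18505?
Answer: 22725/2167 ≈ 10.487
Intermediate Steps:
U = -3232
(U - 42218)/(C(164) - 4498) = (-3232 - 42218)/(164 - 4498) = -45450/(-4334) = -45450*(-1/4334) = 22725/2167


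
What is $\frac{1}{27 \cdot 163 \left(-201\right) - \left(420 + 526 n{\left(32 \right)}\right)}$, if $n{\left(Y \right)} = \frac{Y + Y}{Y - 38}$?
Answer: $- \frac{3}{2638231} \approx -1.1371 \cdot 10^{-6}$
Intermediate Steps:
$n{\left(Y \right)} = \frac{2 Y}{-38 + Y}$
$\frac{1}{27 \cdot 163 \left(-201\right) - \left(420 + 526 n{\left(32 \right)}\right)} = \frac{1}{27 \cdot 163 \left(-201\right) - \left(420 + 526 \cdot 2 \cdot 32 \frac{1}{-38 + 32}\right)} = \frac{1}{4401 \left(-201\right) - \left(420 + 526 \cdot 2 \cdot 32 \frac{1}{-6}\right)} = \frac{1}{-884601 - \left(420 + 526 \cdot 2 \cdot 32 \left(- \frac{1}{6}\right)\right)} = \frac{1}{-884601 - - \frac{15572}{3}} = \frac{1}{-884601 + \left(-420 + \frac{16832}{3}\right)} = \frac{1}{-884601 + \frac{15572}{3}} = \frac{1}{- \frac{2638231}{3}} = - \frac{3}{2638231}$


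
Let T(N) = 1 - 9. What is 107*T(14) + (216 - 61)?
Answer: -701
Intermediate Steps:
T(N) = -8
107*T(14) + (216 - 61) = 107*(-8) + (216 - 61) = -856 + 155 = -701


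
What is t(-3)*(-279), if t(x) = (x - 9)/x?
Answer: -1116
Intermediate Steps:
t(x) = (-9 + x)/x
t(-3)*(-279) = ((-9 - 3)/(-3))*(-279) = -⅓*(-12)*(-279) = 4*(-279) = -1116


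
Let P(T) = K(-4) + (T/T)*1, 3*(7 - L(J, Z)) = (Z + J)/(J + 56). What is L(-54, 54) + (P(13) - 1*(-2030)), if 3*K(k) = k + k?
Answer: 6106/3 ≈ 2035.3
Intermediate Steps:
K(k) = 2*k/3 (K(k) = (k + k)/3 = (2*k)/3 = 2*k/3)
L(J, Z) = 7 - (J + Z)/(3*(56 + J)) (L(J, Z) = 7 - (Z + J)/(3*(J + 56)) = 7 - (J + Z)/(3*(56 + J)))
P(T) = -5/3 (P(T) = (⅔)*(-4) + (T/T)*1 = -8/3 + 1*1 = -8/3 + 1 = -5/3)
L(-54, 54) + (P(13) - 1*(-2030)) = (1176 - 1*54 + 20*(-54))/(3*(56 - 54)) + (-5/3 - 1*(-2030)) = (⅓)*(1176 - 54 - 1080)/2 + (-5/3 + 2030) = (⅓)*(½)*42 + 6085/3 = 7 + 6085/3 = 6106/3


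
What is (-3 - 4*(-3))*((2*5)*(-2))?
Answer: -180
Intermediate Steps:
(-3 - 4*(-3))*((2*5)*(-2)) = (-3 + 12)*(10*(-2)) = 9*(-20) = -180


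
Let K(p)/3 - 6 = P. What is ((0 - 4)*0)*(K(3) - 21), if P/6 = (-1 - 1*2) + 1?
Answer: 0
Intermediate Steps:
P = -12 (P = 6*((-1 - 1*2) + 1) = 6*((-1 - 2) + 1) = 6*(-3 + 1) = 6*(-2) = -12)
K(p) = -18 (K(p) = 18 + 3*(-12) = 18 - 36 = -18)
((0 - 4)*0)*(K(3) - 21) = ((0 - 4)*0)*(-18 - 21) = -4*0*(-39) = 0*(-39) = 0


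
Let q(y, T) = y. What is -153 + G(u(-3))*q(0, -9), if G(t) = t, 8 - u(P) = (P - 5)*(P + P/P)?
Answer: -153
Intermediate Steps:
u(P) = 8 - (1 + P)*(-5 + P) (u(P) = 8 - (P - 5)*(P + P/P) = 8 - (-5 + P)*(P + 1) = 8 - (-5 + P)*(1 + P) = 8 - (1 + P)*(-5 + P))
-153 + G(u(-3))*q(0, -9) = -153 + (13 - 1*(-3)**2 + 4*(-3))*0 = -153 + (13 - 1*9 - 12)*0 = -153 + (13 - 9 - 12)*0 = -153 - 8*0 = -153 + 0 = -153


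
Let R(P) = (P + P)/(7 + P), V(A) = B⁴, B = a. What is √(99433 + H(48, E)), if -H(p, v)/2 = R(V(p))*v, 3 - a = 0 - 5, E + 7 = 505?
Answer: √1640438347801/4103 ≈ 312.16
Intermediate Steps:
E = 498 (E = -7 + 505 = 498)
a = 8 (a = 3 - (0 - 5) = 3 - 1*(-5) = 3 + 5 = 8)
B = 8
V(A) = 4096 (V(A) = 8⁴ = 4096)
R(P) = 2*P/(7 + P) (R(P) = (2*P)/(7 + P) = 2*P/(7 + P))
H(p, v) = -16384*v/4103 (H(p, v) = -2*2*4096/(7 + 4096)*v = -2*2*4096/4103*v = -2*2*4096*(1/4103)*v = -16384*v/4103)
√(99433 + H(48, E)) = √(99433 - 16384/4103*498) = √(99433 - 8159232/4103) = √(399814367/4103) = √1640438347801/4103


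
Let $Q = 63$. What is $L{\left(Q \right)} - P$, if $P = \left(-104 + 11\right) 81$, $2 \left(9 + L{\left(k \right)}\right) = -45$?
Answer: $\frac{15003}{2} \approx 7501.5$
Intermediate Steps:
$L{\left(k \right)} = - \frac{63}{2}$ ($L{\left(k \right)} = -9 + \frac{1}{2} \left(-45\right) = -9 - \frac{45}{2} = - \frac{63}{2}$)
$P = -7533$ ($P = \left(-93\right) 81 = -7533$)
$L{\left(Q \right)} - P = - \frac{63}{2} - -7533 = - \frac{63}{2} + 7533 = \frac{15003}{2}$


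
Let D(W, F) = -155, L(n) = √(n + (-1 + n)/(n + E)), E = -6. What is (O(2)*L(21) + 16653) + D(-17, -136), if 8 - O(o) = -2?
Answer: 16498 + 10*√201/3 ≈ 16545.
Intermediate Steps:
O(o) = 10 (O(o) = 8 - 1*(-2) = 8 + 2 = 10)
L(n) = √(n + (-1 + n)/(-6 + n)) (L(n) = √(n + (-1 + n)/(n - 6)) = √(n + (-1 + n)/(-6 + n)))
(O(2)*L(21) + 16653) + D(-17, -136) = (10*√((-1 + 21 + 21*(-6 + 21))/(-6 + 21)) + 16653) - 155 = (10*√((-1 + 21 + 21*15)/15) + 16653) - 155 = (10*√((-1 + 21 + 315)/15) + 16653) - 155 = (10*√((1/15)*335) + 16653) - 155 = (10*√(67/3) + 16653) - 155 = (10*(√201/3) + 16653) - 155 = (10*√201/3 + 16653) - 155 = (16653 + 10*√201/3) - 155 = 16498 + 10*√201/3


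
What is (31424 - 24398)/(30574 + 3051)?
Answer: 7026/33625 ≈ 0.20895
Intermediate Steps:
(31424 - 24398)/(30574 + 3051) = 7026/33625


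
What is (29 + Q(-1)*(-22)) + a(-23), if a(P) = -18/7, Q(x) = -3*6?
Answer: 2957/7 ≈ 422.43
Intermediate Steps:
Q(x) = -18
a(P) = -18/7 (a(P) = -18*⅐ = -18/7)
(29 + Q(-1)*(-22)) + a(-23) = (29 - 18*(-22)) - 18/7 = (29 + 396) - 18/7 = 425 - 18/7 = 2957/7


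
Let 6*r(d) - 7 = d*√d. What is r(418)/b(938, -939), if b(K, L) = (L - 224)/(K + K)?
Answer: -6566/3489 - 392084*√418/3489 ≈ -2299.4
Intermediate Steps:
b(K, L) = (-224 + L)/(2*K) (b(K, L) = (-224 + L)/((2*K)) = (-224 + L)*(1/(2*K)) = (-224 + L)/(2*K))
r(d) = 7/6 + d^(3/2)/6 (r(d) = 7/6 + (d*√d)/6 = 7/6 + d^(3/2)/6)
r(418)/b(938, -939) = (7/6 + 418^(3/2)/6)/(((½)*(-224 - 939)/938)) = (7/6 + (418*√418)/6)/(((½)*(1/938)*(-1163))) = (7/6 + 209*√418/3)/(-1163/1876) = (7/6 + 209*√418/3)*(-1876/1163) = -6566/3489 - 392084*√418/3489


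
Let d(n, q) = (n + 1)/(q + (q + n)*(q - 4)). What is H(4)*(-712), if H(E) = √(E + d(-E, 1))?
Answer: -356*√370/5 ≈ -1369.6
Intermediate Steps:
d(n, q) = (1 + n)/(q + (-4 + q)*(n + q)) (d(n, q) = (1 + n)/(q + (n + q)*(-4 + q)) = (1 + n)/(q + (-4 + q)*(n + q)))
H(E) = √(E + (1 - E)/(-2 + 3*E)) (H(E) = √(E + (1 - E)/(1² - (-4)*E - 3*1 - E*1)) = √(E + (1 - E)/(1 + 4*E - 3 - E)) = √(E + (1 - E)/(-2 + 3*E)))
H(4)*(-712) = √((1 - 1*4 + 4*(-2 + 3*4))/(-2 + 3*4))*(-712) = √((1 - 4 + 4*(-2 + 12))/(-2 + 12))*(-712) = √((1 - 4 + 4*10)/10)*(-712) = √((1 - 4 + 40)/10)*(-712) = √((⅒)*37)*(-712) = √(37/10)*(-712) = (√370/10)*(-712) = -356*√370/5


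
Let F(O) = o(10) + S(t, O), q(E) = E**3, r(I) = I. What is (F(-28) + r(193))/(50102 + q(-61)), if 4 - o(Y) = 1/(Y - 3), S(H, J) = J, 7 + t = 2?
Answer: -1182/1238153 ≈ -0.00095465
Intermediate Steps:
t = -5 (t = -7 + 2 = -5)
o(Y) = 4 - 1/(-3 + Y) (o(Y) = 4 - 1/(Y - 3) = 4 - 1/(-3 + Y))
F(O) = 27/7 + O (F(O) = (-13 + 4*10)/(-3 + 10) + O = (-13 + 40)/7 + O = (1/7)*27 + O = 27/7 + O)
(F(-28) + r(193))/(50102 + q(-61)) = ((27/7 - 28) + 193)/(50102 + (-61)**3) = (-169/7 + 193)/(50102 - 226981) = (1182/7)/(-176879) = (1182/7)*(-1/176879) = -1182/1238153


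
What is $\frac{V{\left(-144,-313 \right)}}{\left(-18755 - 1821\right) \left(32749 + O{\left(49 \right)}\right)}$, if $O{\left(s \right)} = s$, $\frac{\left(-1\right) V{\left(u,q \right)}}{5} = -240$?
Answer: $- \frac{75}{42178228} \approx -1.7782 \cdot 10^{-6}$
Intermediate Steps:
$V{\left(u,q \right)} = 1200$ ($V{\left(u,q \right)} = \left(-5\right) \left(-240\right) = 1200$)
$\frac{V{\left(-144,-313 \right)}}{\left(-18755 - 1821\right) \left(32749 + O{\left(49 \right)}\right)} = \frac{1200}{\left(-18755 - 1821\right) \left(32749 + 49\right)} = \frac{1200}{\left(-20576\right) 32798} = \frac{1200}{-674851648} = 1200 \left(- \frac{1}{674851648}\right) = - \frac{75}{42178228}$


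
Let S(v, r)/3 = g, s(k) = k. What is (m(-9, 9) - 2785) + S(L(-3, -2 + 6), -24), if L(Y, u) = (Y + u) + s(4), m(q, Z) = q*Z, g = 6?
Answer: -2848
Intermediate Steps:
m(q, Z) = Z*q
L(Y, u) = 4 + Y + u (L(Y, u) = (Y + u) + 4 = 4 + Y + u)
S(v, r) = 18 (S(v, r) = 3*6 = 18)
(m(-9, 9) - 2785) + S(L(-3, -2 + 6), -24) = (9*(-9) - 2785) + 18 = (-81 - 2785) + 18 = -2866 + 18 = -2848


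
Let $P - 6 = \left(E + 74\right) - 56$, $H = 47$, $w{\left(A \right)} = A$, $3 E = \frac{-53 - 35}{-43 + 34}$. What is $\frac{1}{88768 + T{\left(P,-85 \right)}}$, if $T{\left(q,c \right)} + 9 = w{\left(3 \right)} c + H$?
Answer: $\frac{1}{88551} \approx 1.1293 \cdot 10^{-5}$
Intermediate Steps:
$E = \frac{88}{27}$ ($E = \frac{\left(-53 - 35\right) \frac{1}{-43 + 34}}{3} = \frac{\left(-88\right) \frac{1}{-9}}{3} = \frac{\left(-88\right) \left(- \frac{1}{9}\right)}{3} = \frac{1}{3} \cdot \frac{88}{9} = \frac{88}{27} \approx 3.2593$)
$P = \frac{736}{27}$ ($P = 6 + \left(\left(\frac{88}{27} + 74\right) - 56\right) = 6 + \left(\frac{2086}{27} - 56\right) = 6 + \frac{574}{27} = \frac{736}{27} \approx 27.259$)
$T{\left(q,c \right)} = 38 + 3 c$ ($T{\left(q,c \right)} = -9 + \left(3 c + 47\right) = -9 + \left(47 + 3 c\right) = 38 + 3 c$)
$\frac{1}{88768 + T{\left(P,-85 \right)}} = \frac{1}{88768 + \left(38 + 3 \left(-85\right)\right)} = \frac{1}{88768 + \left(38 - 255\right)} = \frac{1}{88768 - 217} = \frac{1}{88551}$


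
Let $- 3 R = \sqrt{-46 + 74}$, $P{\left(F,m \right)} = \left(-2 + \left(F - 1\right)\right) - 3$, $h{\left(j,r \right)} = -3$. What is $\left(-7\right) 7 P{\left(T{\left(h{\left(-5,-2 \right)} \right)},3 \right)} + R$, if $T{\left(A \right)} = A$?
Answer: $441 - \frac{2 \sqrt{7}}{3} \approx 439.24$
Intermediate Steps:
$P{\left(F,m \right)} = -6 + F$ ($P{\left(F,m \right)} = \left(-2 + \left(-1 + F\right)\right) - 3 = \left(-3 + F\right) - 3 = -6 + F$)
$R = - \frac{2 \sqrt{7}}{3}$ ($R = - \frac{\sqrt{-46 + 74}}{3} = - \frac{\sqrt{28}}{3} = - \frac{2 \sqrt{7}}{3} \approx -1.7638$)
$\left(-7\right) 7 P{\left(T{\left(h{\left(-5,-2 \right)} \right)},3 \right)} + R = \left(-7\right) 7 \left(-6 - 3\right) - \frac{2 \sqrt{7}}{3} = \left(-49\right) \left(-9\right) - \frac{2 \sqrt{7}}{3} = 441 - \frac{2 \sqrt{7}}{3}$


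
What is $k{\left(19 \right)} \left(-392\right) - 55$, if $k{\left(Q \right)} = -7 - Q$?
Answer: $10137$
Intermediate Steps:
$k{\left(19 \right)} \left(-392\right) - 55 = \left(-7 - 19\right) \left(-392\right) - 55 = \left(-26\right) \left(-392\right) - 55 = 10192 - 55 = 10137$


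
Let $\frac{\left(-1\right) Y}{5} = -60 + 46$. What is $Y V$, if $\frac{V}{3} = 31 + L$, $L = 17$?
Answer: $10080$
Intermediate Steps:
$V = 144$ ($V = 3 \left(31 + 17\right) = 3 \cdot 48 = 144$)
$Y = 70$ ($Y = - 5 \left(-60 + 46\right) = \left(-5\right) \left(-14\right) = 70$)
$Y V = 70 \cdot 144 = 10080$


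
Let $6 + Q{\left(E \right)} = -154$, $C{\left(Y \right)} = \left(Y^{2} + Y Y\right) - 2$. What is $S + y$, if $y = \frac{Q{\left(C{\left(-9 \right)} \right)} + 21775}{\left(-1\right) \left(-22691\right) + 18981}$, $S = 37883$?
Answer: $\frac{1578681991}{41672} \approx 37884.0$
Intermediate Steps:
$C{\left(Y \right)} = -2 + 2 Y^{2}$ ($C{\left(Y \right)} = \left(Y^{2} + Y^{2}\right) - 2 = 2 Y^{2} - 2 = -2 + 2 Y^{2}$)
$Q{\left(E \right)} = -160$ ($Q{\left(E \right)} = -6 - 154 = -160$)
$y = \frac{21615}{41672}$ ($y = \frac{-160 + 21775}{\left(-1\right) \left(-22691\right) + 18981} = \frac{21615}{22691 + 18981} = \frac{21615}{41672} \approx 0.51869$)
$S + y = 37883 + \frac{21615}{41672} = \frac{1578681991}{41672}$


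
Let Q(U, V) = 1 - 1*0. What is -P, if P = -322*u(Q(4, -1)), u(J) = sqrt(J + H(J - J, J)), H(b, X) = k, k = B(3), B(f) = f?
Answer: 644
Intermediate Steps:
k = 3
Q(U, V) = 1 (Q(U, V) = 1 + 0 = 1)
H(b, X) = 3
u(J) = sqrt(3 + J) (u(J) = sqrt(J + 3) = sqrt(3 + J))
P = -644 (P = -322*sqrt(3 + 1) = -322*sqrt(4) = -322*2 = -644)
-P = -1*(-644) = 644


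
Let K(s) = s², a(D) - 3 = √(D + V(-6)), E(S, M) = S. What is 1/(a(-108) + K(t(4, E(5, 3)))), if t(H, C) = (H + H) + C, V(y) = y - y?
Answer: 43/7423 - 3*I*√3/14846 ≈ 0.0057928 - 0.00035*I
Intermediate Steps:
V(y) = 0
a(D) = 3 + √D (a(D) = 3 + √(D + 0) = 3 + √D)
t(H, C) = C + 2*H (t(H, C) = 2*H + C = C + 2*H)
1/(a(-108) + K(t(4, E(5, 3)))) = 1/((3 + √(-108)) + (5 + 2*4)²) = 1/((3 + 6*I*√3) + (5 + 8)²) = 1/((3 + 6*I*√3) + 13²) = 1/((3 + 6*I*√3) + 169) = 1/(172 + 6*I*√3)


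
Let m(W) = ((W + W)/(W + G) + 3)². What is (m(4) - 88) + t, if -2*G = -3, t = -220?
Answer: -34867/121 ≈ -288.16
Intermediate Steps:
G = 3/2 (G = -½*(-3) = 3/2 ≈ 1.5000)
m(W) = (3 + 2*W/(3/2 + W))² (m(W) = ((W + W)/(W + 3/2) + 3)² = ((2*W)/(3/2 + W) + 3)² = (2*W/(3/2 + W) + 3)² = (3 + 2*W/(3/2 + W))²)
(m(4) - 88) + t = ((9 + 10*4)²/(3 + 2*4)² - 88) - 220 = ((9 + 40)²/(3 + 8)² - 88) - 220 = (49²/11² - 88) - 220 = ((1/121)*2401 - 88) - 220 = (2401/121 - 88) - 220 = -8247/121 - 220 = -34867/121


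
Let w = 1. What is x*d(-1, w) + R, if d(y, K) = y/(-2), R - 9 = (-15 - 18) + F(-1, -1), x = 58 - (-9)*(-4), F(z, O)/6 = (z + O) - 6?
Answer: -61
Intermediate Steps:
F(z, O) = -36 + 6*O + 6*z (F(z, O) = 6*((z + O) - 6) = 6*((O + z) - 6) = 6*(-6 + O + z) = -36 + 6*O + 6*z)
x = 22 (x = 58 - 1*36 = 58 - 36 = 22)
R = -72 (R = 9 + ((-15 - 18) + (-36 + 6*(-1) + 6*(-1))) = 9 + (-33 + (-36 - 6 - 6)) = 9 + (-33 - 48) = 9 - 81 = -72)
d(y, K) = -y/2 (d(y, K) = y*(-1/2) = -y/2)
x*d(-1, w) + R = 22*(-1/2*(-1)) - 72 = 22*(1/2) - 72 = 11 - 72 = -61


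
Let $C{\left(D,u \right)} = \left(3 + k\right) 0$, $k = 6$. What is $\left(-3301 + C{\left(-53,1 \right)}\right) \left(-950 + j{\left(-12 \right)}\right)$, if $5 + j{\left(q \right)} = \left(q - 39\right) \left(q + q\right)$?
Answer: $-887969$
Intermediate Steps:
$j{\left(q \right)} = -5 + 2 q \left(-39 + q\right)$ ($j{\left(q \right)} = -5 + \left(q - 39\right) \left(q + q\right) = -5 + \left(-39 + q\right) 2 q = -5 + 2 q \left(-39 + q\right)$)
$C{\left(D,u \right)} = 0$ ($C{\left(D,u \right)} = \left(3 + 6\right) 0 = 9 \cdot 0 = 0$)
$\left(-3301 + C{\left(-53,1 \right)}\right) \left(-950 + j{\left(-12 \right)}\right) = \left(-3301 + 0\right) \left(-950 - \left(-931 - 288\right)\right) = - 3301 \left(-950 + \left(-5 + 936 + 2 \cdot 144\right)\right) = - 3301 \left(-950 + \left(-5 + 936 + 288\right)\right) = - 3301 \left(-950 + 1219\right) = \left(-3301\right) 269 = -887969$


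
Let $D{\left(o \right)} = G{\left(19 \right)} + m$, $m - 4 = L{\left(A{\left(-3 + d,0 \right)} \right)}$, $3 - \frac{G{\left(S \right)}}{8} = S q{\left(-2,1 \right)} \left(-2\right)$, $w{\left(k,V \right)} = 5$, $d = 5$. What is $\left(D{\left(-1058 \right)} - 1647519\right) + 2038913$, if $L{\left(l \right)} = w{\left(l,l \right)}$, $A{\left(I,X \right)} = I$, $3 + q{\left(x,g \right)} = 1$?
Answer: $390819$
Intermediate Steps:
$q{\left(x,g \right)} = -2$ ($q{\left(x,g \right)} = -3 + 1 = -2$)
$L{\left(l \right)} = 5$
$G{\left(S \right)} = 24 - 32 S$ ($G{\left(S \right)} = 24 - 8 S \left(-2\right) \left(-2\right) = 24 - 8 - 2 S \left(-2\right) = 24 - 8 \cdot 4 S = 24 - 32 S$)
$m = 9$ ($m = 4 + 5 = 9$)
$D{\left(o \right)} = -575$ ($D{\left(o \right)} = \left(24 - 608\right) + 9 = -584 + 9 = -575$)
$\left(D{\left(-1058 \right)} - 1647519\right) + 2038913 = \left(-575 - 1647519\right) + 2038913 = -1648094 + 2038913 = 390819$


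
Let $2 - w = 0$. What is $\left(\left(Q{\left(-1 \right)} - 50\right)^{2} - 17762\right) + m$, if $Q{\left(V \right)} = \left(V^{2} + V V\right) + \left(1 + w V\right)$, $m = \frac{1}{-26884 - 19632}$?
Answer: $- \frac{714532277}{46516} \approx -15361.0$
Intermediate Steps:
$w = 2$ ($w = 2 - 0 = 2 + 0 = 2$)
$m = - \frac{1}{46516}$ ($m = \frac{1}{-46516} = - \frac{1}{46516} \approx -2.1498 \cdot 10^{-5}$)
$Q{\left(V \right)} = 1 + 2 V + 2 V^{2}$ ($Q{\left(V \right)} = \left(V^{2} + V V\right) + \left(1 + 2 V\right) = \left(V^{2} + V^{2}\right) + \left(1 + 2 V\right) = 2 V^{2} + \left(1 + 2 V\right) = 1 + 2 V + 2 V^{2}$)
$\left(\left(Q{\left(-1 \right)} - 50\right)^{2} - 17762\right) + m = \left(\left(\left(1 + 2 \left(-1\right) + 2 \left(-1\right)^{2}\right) - 50\right)^{2} - 17762\right) - \frac{1}{46516} = \left(\left(\left(1 - 2 + 2 \cdot 1\right) - 50\right)^{2} - 17762\right) - \frac{1}{46516} = \left(\left(\left(1 - 2 + 2\right) - 50\right)^{2} - 17762\right) - \frac{1}{46516} = \left(\left(1 - 50\right)^{2} - 17762\right) - \frac{1}{46516} = \left(\left(-49\right)^{2} - 17762\right) - \frac{1}{46516} = \left(2401 - 17762\right) - \frac{1}{46516} = -15361 - \frac{1}{46516} = - \frac{714532277}{46516}$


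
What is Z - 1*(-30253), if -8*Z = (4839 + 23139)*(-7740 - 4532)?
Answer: 42948505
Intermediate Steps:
Z = 42918252 (Z = -(4839 + 23139)*(-7740 - 4532)/8 = -13989*(-12272)/4 = -1/8*(-343346016) = 42918252)
Z - 1*(-30253) = 42918252 - 1*(-30253) = 42918252 + 30253 = 42948505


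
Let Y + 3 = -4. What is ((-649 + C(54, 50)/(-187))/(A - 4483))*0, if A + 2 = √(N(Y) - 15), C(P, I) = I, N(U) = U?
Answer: 0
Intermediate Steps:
Y = -7 (Y = -3 - 4 = -7)
A = -2 + I*√22 (A = -2 + √(-7 - 15) = -2 + √(-22) = -2 + I*√22 ≈ -2.0 + 4.6904*I)
((-649 + C(54, 50)/(-187))/(A - 4483))*0 = ((-649 + 50/(-187))/((-2 + I*√22) - 4483))*0 = ((-649 + 50*(-1/187))/(-4485 + I*√22))*0 = ((-649 - 50/187)/(-4485 + I*√22))*0 = -121413/(187*(-4485 + I*√22))*0 = 0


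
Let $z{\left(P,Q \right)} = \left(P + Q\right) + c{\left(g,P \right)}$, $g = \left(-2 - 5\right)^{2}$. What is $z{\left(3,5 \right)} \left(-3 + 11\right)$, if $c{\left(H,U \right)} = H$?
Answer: $456$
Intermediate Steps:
$g = 49$ ($g = \left(-7\right)^{2} = 49$)
$z{\left(P,Q \right)} = 49 + P + Q$ ($z{\left(P,Q \right)} = \left(P + Q\right) + 49 = 49 + P + Q$)
$z{\left(3,5 \right)} \left(-3 + 11\right) = \left(49 + 3 + 5\right) \left(-3 + 11\right) = 57 \cdot 8 = 456$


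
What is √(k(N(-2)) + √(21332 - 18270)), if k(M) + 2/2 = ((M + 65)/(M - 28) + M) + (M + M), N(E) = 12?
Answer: √(483 + 16*√3062)/4 ≈ 9.2479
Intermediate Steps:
k(M) = -1 + 3*M + (65 + M)/(-28 + M) (k(M) = -1 + (((M + 65)/(M - 28) + M) + (M + M)) = -1 + (((65 + M)/(-28 + M) + M) + 2*M) = -1 + ((M + (65 + M)/(-28 + M)) + 2*M) = -1 + (3*M + (65 + M)/(-28 + M)) = -1 + 3*M + (65 + M)/(-28 + M))
√(k(N(-2)) + √(21332 - 18270)) = √(3*(31 + 12² - 28*12)/(-28 + 12) + √(21332 - 18270)) = √(3*(31 + 144 - 336)/(-16) + √3062) = √(3*(-1/16)*(-161) + √3062) = √(483/16 + √3062)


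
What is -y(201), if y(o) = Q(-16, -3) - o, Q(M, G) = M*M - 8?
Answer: -47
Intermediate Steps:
Q(M, G) = -8 + M² (Q(M, G) = M² - 8 = -8 + M²)
y(o) = 248 - o (y(o) = (-8 + (-16)²) - o = (-8 + 256) - o = 248 - o)
-y(201) = -(248 - 1*201) = -(248 - 201) = -1*47 = -47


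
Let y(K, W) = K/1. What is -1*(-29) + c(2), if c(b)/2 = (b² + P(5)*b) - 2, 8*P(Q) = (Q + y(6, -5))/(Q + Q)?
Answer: 671/20 ≈ 33.550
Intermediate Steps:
y(K, W) = K (y(K, W) = K*1 = K)
P(Q) = (6 + Q)/(16*Q) (P(Q) = ((Q + 6)/(Q + Q))/8 = ((6 + Q)/((2*Q)))/8 = ((6 + Q)*(1/(2*Q)))/8 = ((6 + Q)/(2*Q))/8 = (6 + Q)/(16*Q))
c(b) = -4 + 2*b² + 11*b/40 (c(b) = 2*((b² + ((1/16)*(6 + 5)/5)*b) - 2) = 2*((b² + ((1/16)*(⅕)*11)*b) - 2) = 2*((b² + 11*b/80) - 2) = 2*(-2 + b² + 11*b/80) = -4 + 2*b² + 11*b/40)
-1*(-29) + c(2) = -1*(-29) + (-4 + 2*2² + (11/40)*2) = 29 + (-4 + 2*4 + 11/20) = 29 + (-4 + 8 + 11/20) = 29 + 91/20 = 671/20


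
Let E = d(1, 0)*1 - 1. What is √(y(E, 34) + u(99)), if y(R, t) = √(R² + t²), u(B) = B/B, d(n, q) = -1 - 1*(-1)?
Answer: √(1 + √1157) ≈ 5.9173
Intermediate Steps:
d(n, q) = 0 (d(n, q) = -1 + 1 = 0)
u(B) = 1
E = -1 (E = 0*1 - 1 = 0 - 1 = -1)
√(y(E, 34) + u(99)) = √(√((-1)² + 34²) + 1) = √(√(1 + 1156) + 1) = √(√1157 + 1) = √(1 + √1157)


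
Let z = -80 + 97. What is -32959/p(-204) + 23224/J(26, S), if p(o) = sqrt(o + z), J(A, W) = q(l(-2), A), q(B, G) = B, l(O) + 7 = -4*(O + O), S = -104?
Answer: 23224/9 + 32959*I*sqrt(187)/187 ≈ 2580.4 + 2410.2*I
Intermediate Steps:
z = 17
l(O) = -7 - 8*O (l(O) = -7 - 4*(O + O) = -7 - 8*O)
J(A, W) = 9 (J(A, W) = -7 - 8*(-2) = -7 + 16 = 9)
p(o) = sqrt(17 + o) (p(o) = sqrt(o + 17) = sqrt(17 + o))
-32959/p(-204) + 23224/J(26, S) = -32959/sqrt(17 - 204) + 23224/9 = -32959*(-I*sqrt(187)/187) + 23224*(1/9) = -32959*(-I*sqrt(187)/187) + 23224/9 = -(-32959)*I*sqrt(187)/187 + 23224/9 = 32959*I*sqrt(187)/187 + 23224/9 = 23224/9 + 32959*I*sqrt(187)/187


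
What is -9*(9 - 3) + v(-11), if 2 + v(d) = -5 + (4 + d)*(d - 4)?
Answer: 44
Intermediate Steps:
v(d) = -7 + (-4 + d)*(4 + d) (v(d) = -2 + (-5 + (4 + d)*(d - 4)) = -2 + (-5 + (4 + d)*(-4 + d)) = -2 + (-5 + (-4 + d)*(4 + d)) = -7 + (-4 + d)*(4 + d))
-9*(9 - 3) + v(-11) = -9*(9 - 3) + (-23 + (-11)²) = -9*6 + (-23 + 121) = -54 + 98 = 44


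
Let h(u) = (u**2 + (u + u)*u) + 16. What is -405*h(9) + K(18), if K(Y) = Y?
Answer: -104877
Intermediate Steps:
h(u) = 16 + 3*u**2 (h(u) = (u**2 + (2*u)*u) + 16 = (u**2 + 2*u**2) + 16 = 3*u**2 + 16 = 16 + 3*u**2)
-405*h(9) + K(18) = -405*(16 + 3*9**2) + 18 = -405*(16 + 3*81) + 18 = -405*(16 + 243) + 18 = -405*259 + 18 = -104895 + 18 = -104877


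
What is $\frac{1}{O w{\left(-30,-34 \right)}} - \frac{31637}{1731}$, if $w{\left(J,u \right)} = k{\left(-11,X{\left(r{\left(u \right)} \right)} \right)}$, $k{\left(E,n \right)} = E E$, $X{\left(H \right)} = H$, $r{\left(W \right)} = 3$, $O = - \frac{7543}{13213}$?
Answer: $- \frac{28898056514}{1579888893} \approx -18.291$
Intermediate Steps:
$O = - \frac{7543}{13213}$ ($O = \left(-7543\right) \frac{1}{13213} = - \frac{7543}{13213} \approx -0.57088$)
$k{\left(E,n \right)} = E^{2}$
$w{\left(J,u \right)} = 121$ ($w{\left(J,u \right)} = \left(-11\right)^{2} = 121$)
$\frac{1}{O w{\left(-30,-34 \right)}} - \frac{31637}{1731} = \frac{1}{\left(- \frac{7543}{13213}\right) 121} - \frac{31637}{1731} = \left(- \frac{13213}{7543}\right) \frac{1}{121} - \frac{31637}{1731} = - \frac{13213}{912703} - \frac{31637}{1731} = - \frac{28898056514}{1579888893}$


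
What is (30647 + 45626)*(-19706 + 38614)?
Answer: 1442169884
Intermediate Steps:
(30647 + 45626)*(-19706 + 38614) = 76273*18908 = 1442169884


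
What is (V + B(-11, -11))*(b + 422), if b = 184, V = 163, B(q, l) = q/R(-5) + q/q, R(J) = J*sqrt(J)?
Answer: 99384 - 6666*I*sqrt(5)/25 ≈ 99384.0 - 596.23*I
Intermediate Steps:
R(J) = J**(3/2)
B(q, l) = 1 + I*q*sqrt(5)/25 (B(q, l) = q/((-5)**(3/2)) + q/q = q/((-5*I*sqrt(5))) + 1 = q*(I*sqrt(5)/25) + 1 = I*q*sqrt(5)/25 + 1 = 1 + I*q*sqrt(5)/25)
(V + B(-11, -11))*(b + 422) = (163 + (1 + (1/25)*I*(-11)*sqrt(5)))*(184 + 422) = (163 + (1 - 11*I*sqrt(5)/25))*606 = (164 - 11*I*sqrt(5)/25)*606 = 99384 - 6666*I*sqrt(5)/25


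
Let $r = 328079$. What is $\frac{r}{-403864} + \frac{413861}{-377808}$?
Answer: $- \frac{36386803717}{19072881264} \approx -1.9078$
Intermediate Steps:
$\frac{r}{-403864} + \frac{413861}{-377808} = \frac{328079}{-403864} + \frac{413861}{-377808} = 328079 \left(- \frac{1}{403864}\right) + 413861 \left(- \frac{1}{377808}\right) = - \frac{328079}{403864} - \frac{413861}{377808} = - \frac{36386803717}{19072881264}$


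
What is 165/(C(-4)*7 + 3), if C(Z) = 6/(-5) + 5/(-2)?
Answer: -1650/229 ≈ -7.2052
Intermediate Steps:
C(Z) = -37/10 (C(Z) = 6*(-1/5) + 5*(-1/2) = -6/5 - 5/2 = -37/10)
165/(C(-4)*7 + 3) = 165/(-37/10*7 + 3) = 165/(-259/10 + 3) = 165/(-229/10) = -10/229*165 = -1650/229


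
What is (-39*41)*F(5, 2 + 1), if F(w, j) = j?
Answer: -4797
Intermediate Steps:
(-39*41)*F(5, 2 + 1) = (-39*41)*(2 + 1) = -1599*3 = -4797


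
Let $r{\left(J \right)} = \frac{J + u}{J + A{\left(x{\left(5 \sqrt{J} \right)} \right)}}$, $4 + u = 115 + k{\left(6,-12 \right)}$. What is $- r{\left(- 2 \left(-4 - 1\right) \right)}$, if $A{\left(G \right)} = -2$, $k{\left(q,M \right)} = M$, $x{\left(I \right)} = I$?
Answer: $- \frac{109}{8} \approx -13.625$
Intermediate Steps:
$u = 99$ ($u = -4 + \left(115 - 12\right) = -4 + 103 = 99$)
$r{\left(J \right)} = \frac{99 + J}{-2 + J}$ ($r{\left(J \right)} = \frac{J + 99}{J - 2} = \frac{99 + J}{-2 + J}$)
$- r{\left(- 2 \left(-4 - 1\right) \right)} = - \frac{99 - 2 \left(-4 - 1\right)}{-2 - 2 \left(-4 - 1\right)} = - \frac{99 - -10}{-2 - -10} = - \frac{99 + 10}{-2 + 10} = - \frac{109}{8}$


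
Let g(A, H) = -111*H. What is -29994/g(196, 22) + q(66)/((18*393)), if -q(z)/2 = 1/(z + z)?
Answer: 212177519/17274708 ≈ 12.283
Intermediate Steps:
q(z) = -1/z (q(z) = -2/(z + z) = -2*1/(2*z) = -1/z)
-29994/g(196, 22) + q(66)/((18*393)) = -29994/((-111*22)) + (-1/66)/((18*393)) = -29994/(-2442) - 1*1/66/7074 = -29994*(-1/2442) - 1/66*1/7074 = 4999/407 - 1/466884 = 212177519/17274708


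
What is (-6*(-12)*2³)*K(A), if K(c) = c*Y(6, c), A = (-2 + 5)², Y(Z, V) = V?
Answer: 46656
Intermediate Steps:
A = 9 (A = 3² = 9)
K(c) = c² (K(c) = c*c = c²)
(-6*(-12)*2³)*K(A) = (-6*(-12)*2³)*9² = (72*8)*81 = 576*81 = 46656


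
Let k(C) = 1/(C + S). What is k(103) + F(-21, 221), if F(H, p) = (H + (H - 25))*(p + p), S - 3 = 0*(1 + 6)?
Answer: -3139083/106 ≈ -29614.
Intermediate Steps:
S = 3 (S = 3 + 0*(1 + 6) = 3 + 0*7 = 3 + 0 = 3)
k(C) = 1/(3 + C) (k(C) = 1/(C + 3) = 1/(3 + C))
F(H, p) = 2*p*(-25 + 2*H) (F(H, p) = (H + (-25 + H))*(2*p) = (-25 + 2*H)*(2*p) = 2*p*(-25 + 2*H))
k(103) + F(-21, 221) = 1/(3 + 103) + 2*221*(-25 + 2*(-21)) = 1/106 + 2*221*(-25 - 42) = 1/106 + 2*221*(-67) = 1/106 - 29614 = -3139083/106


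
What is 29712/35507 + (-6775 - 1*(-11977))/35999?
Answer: 1254309702/1278216493 ≈ 0.98130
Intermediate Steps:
29712/35507 + (-6775 - 1*(-11977))/35999 = 29712*(1/35507) + (-6775 + 11977)*(1/35999) = 29712/35507 + 5202*(1/35999) = 29712/35507 + 5202/35999 = 1254309702/1278216493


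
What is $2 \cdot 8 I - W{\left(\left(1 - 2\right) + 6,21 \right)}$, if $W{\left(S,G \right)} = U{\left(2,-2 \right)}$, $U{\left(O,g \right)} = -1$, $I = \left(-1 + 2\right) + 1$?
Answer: $33$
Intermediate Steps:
$I = 2$ ($I = 1 + 1 = 2$)
$W{\left(S,G \right)} = -1$
$2 \cdot 8 I - W{\left(\left(1 - 2\right) + 6,21 \right)} = 2 \cdot 8 \cdot 2 - -1 = 16 \cdot 2 + 1 = 32 + 1 = 33$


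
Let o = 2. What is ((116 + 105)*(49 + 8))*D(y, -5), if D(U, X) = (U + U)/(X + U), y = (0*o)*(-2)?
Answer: 0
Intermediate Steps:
y = 0 (y = (0*2)*(-2) = 0*(-2) = 0)
D(U, X) = 2*U/(U + X) (D(U, X) = (2*U)/(U + X) = 2*U/(U + X))
((116 + 105)*(49 + 8))*D(y, -5) = ((116 + 105)*(49 + 8))*(2*0/(0 - 5)) = (221*57)*(2*0/(-5)) = 12597*(2*0*(-1/5)) = 12597*0 = 0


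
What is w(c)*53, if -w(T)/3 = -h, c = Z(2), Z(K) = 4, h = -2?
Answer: -318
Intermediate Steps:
c = 4
w(T) = -6 (w(T) = -(-3)*(-2) = -3*2 = -6)
w(c)*53 = -6*53 = -318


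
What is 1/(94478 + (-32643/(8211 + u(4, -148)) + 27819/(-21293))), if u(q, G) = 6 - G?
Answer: 178115945/16827110478376 ≈ 1.0585e-5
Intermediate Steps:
1/(94478 + (-32643/(8211 + u(4, -148)) + 27819/(-21293))) = 1/(94478 + (-32643/(8211 + (6 - 1*(-148))) + 27819/(-21293))) = 1/(94478 + (-32643/(8211 + (6 + 148)) + 27819*(-1/21293))) = 1/(94478 + (-32643/(8211 + 154) - 27819/21293)) = 1/(94478 + (-32643/8365 - 27819/21293)) = 1/(94478 - 927773334/178115945) = 1/(16827110478376/178115945) = 178115945/16827110478376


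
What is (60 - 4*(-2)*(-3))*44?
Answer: 1584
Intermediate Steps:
(60 - 4*(-2)*(-3))*44 = (60 + 8*(-3))*44 = (60 - 24)*44 = 36*44 = 1584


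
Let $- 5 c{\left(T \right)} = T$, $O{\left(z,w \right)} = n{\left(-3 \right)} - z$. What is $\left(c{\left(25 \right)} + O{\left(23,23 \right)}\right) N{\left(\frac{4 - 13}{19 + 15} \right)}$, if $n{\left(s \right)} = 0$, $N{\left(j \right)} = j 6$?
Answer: $\frac{756}{17} \approx 44.471$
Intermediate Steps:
$N{\left(j \right)} = 6 j$
$O{\left(z,w \right)} = - z$ ($O{\left(z,w \right)} = 0 - z = - z$)
$c{\left(T \right)} = - \frac{T}{5}$
$\left(c{\left(25 \right)} + O{\left(23,23 \right)}\right) N{\left(\frac{4 - 13}{19 + 15} \right)} = \left(\left(- \frac{1}{5}\right) 25 - 23\right) 6 \frac{4 - 13}{19 + 15} = \left(-5 - 23\right) 6 \left(- \frac{9}{34}\right) = - 28 \cdot 6 \left(\left(-9\right) \frac{1}{34}\right) = - 28 \cdot 6 \left(- \frac{9}{34}\right) = \left(-28\right) \left(- \frac{27}{17}\right) = \frac{756}{17}$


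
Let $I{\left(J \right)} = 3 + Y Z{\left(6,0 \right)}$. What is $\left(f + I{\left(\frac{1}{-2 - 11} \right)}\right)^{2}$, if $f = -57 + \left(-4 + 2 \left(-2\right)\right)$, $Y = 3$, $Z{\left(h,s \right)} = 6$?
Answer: $1936$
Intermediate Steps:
$I{\left(J \right)} = 21$ ($I{\left(J \right)} = 3 + 3 \cdot 6 = 3 + 18 = 21$)
$f = -65$ ($f = -57 - 8 = -65$)
$\left(f + I{\left(\frac{1}{-2 - 11} \right)}\right)^{2} = \left(-65 + 21\right)^{2} = \left(-44\right)^{2} = 1936$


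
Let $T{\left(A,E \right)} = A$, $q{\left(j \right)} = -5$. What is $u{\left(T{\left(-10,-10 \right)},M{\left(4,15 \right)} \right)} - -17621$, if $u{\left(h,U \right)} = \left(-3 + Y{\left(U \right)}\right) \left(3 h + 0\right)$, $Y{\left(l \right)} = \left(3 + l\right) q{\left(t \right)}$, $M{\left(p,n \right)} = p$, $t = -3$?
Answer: $18761$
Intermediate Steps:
$Y{\left(l \right)} = -15 - 5 l$ ($Y{\left(l \right)} = \left(3 + l\right) \left(-5\right) = -15 - 5 l$)
$u{\left(h,U \right)} = 3 h \left(-18 - 5 U\right)$ ($u{\left(h,U \right)} = \left(-3 - \left(15 + 5 U\right)\right) \left(3 h + 0\right) = \left(-18 - 5 U\right) 3 h = 3 h \left(-18 - 5 U\right)$)
$u{\left(T{\left(-10,-10 \right)},M{\left(4,15 \right)} \right)} - -17621 = 3 \left(-10\right) \left(-18 - 20\right) - -17621 = 3 \left(-10\right) \left(-18 - 20\right) + 17621 = 3 \left(-10\right) \left(-38\right) + 17621 = 1140 + 17621 = 18761$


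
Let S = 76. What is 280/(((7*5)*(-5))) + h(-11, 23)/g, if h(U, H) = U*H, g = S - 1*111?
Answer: 197/35 ≈ 5.6286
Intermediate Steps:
g = -35 (g = 76 - 1*111 = 76 - 111 = -35)
h(U, H) = H*U
280/(((7*5)*(-5))) + h(-11, 23)/g = 280/(((7*5)*(-5))) + (23*(-11))/(-35) = 280/((35*(-5))) - 253*(-1/35) = 280/(-175) + 253/35 = 280*(-1/175) + 253/35 = -8/5 + 253/35 = 197/35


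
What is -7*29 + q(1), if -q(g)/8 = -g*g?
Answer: -195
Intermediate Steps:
q(g) = 8*g**2 (q(g) = -(-8)*g*g = -(-8)*g**2 = 8*g**2)
-7*29 + q(1) = -7*29 + 8*1**2 = -203 + 8*1 = -203 + 8 = -195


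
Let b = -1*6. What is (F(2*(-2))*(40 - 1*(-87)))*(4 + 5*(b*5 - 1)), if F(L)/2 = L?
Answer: 153416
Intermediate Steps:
F(L) = 2*L
b = -6
(F(2*(-2))*(40 - 1*(-87)))*(4 + 5*(b*5 - 1)) = ((2*(2*(-2)))*(40 - 1*(-87)))*(4 + 5*(-6*5 - 1)) = ((2*(-4))*(40 + 87))*(4 + 5*(-30 - 1)) = (-8*127)*(4 + 5*(-31)) = -1016*(4 - 155) = -1016*(-151) = 153416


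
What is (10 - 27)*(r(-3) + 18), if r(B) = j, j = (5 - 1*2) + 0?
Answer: -357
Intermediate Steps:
j = 3 (j = (5 - 2) + 0 = 3 + 0 = 3)
r(B) = 3
(10 - 27)*(r(-3) + 18) = (10 - 27)*(3 + 18) = -17*21 = -357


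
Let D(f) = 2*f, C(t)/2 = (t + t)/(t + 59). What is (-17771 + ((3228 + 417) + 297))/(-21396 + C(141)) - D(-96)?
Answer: 206065978/1069659 ≈ 192.65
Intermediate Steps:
C(t) = 4*t/(59 + t) (C(t) = 2*((t + t)/(t + 59)) = 2*((2*t)/(59 + t)) = 2*(2*t/(59 + t)) = 4*t/(59 + t))
(-17771 + ((3228 + 417) + 297))/(-21396 + C(141)) - D(-96) = (-17771 + ((3228 + 417) + 297))/(-21396 + 4*141/(59 + 141)) - 2*(-96) = (-17771 + (3645 + 297))/(-21396 + 4*141/200) - 1*(-192) = (-17771 + 3942)/(-21396 + 4*141*(1/200)) + 192 = -13829/(-21396 + 141/50) + 192 = -13829/(-1069659/50) + 192 = -13829*(-50/1069659) + 192 = 691450/1069659 + 192 = 206065978/1069659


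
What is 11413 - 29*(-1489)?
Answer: 54594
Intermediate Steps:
11413 - 29*(-1489) = 11413 - 1*(-43181) = 11413 + 43181 = 54594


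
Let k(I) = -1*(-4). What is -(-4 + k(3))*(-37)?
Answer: 0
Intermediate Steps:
k(I) = 4
-(-4 + k(3))*(-37) = -(-4 + 4)*(-37) = -1*0*(-37) = 0*(-37) = 0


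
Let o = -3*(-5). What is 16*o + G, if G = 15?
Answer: 255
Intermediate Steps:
o = 15
16*o + G = 16*15 + 15 = 240 + 15 = 255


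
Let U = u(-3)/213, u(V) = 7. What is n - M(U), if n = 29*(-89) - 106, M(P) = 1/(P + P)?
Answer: -37831/14 ≈ -2702.2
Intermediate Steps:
U = 7/213 ≈ 0.032864
M(P) = 1/(2*P)
n = -2687 (n = -2581 - 106 = -2687)
n - M(U) = -2687 - 1/(2*7/213) = -2687 - 213/(2*7) = -2687 - 1*213/14 = -2687 - 213/14 = -37831/14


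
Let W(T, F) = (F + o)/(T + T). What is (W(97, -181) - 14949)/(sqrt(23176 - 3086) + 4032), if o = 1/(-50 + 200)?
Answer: -1491576168/401781275 + 62149007*sqrt(410)/9642750600 ≈ -3.5819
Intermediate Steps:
o = 1/150 ≈ 0.0066667
W(T, F) = (1/150 + F)/(2*T) (W(T, F) = (F + 1/150)/(T + T) = (1/150 + F)/((2*T)) = (1/150 + F)*(1/(2*T)) = (1/150 + F)/(2*T))
(W(97, -181) - 14949)/(sqrt(23176 - 3086) + 4032) = ((1/300)*(1 + 150*(-181))/97 - 14949)/(sqrt(23176 - 3086) + 4032) = ((1/300)*(1/97)*(1 - 27150) - 14949)/(sqrt(20090) + 4032) = ((1/300)*(1/97)*(-27149) - 14949)/(7*sqrt(410) + 4032) = (-27149/29100 - 14949)/(4032 + 7*sqrt(410)) = -435043049/(29100*(4032 + 7*sqrt(410)))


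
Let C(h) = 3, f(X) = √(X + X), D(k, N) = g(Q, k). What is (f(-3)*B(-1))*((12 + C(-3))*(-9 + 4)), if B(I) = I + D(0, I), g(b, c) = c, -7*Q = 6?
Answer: 75*I*√6 ≈ 183.71*I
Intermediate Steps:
Q = -6/7 (Q = -⅐*6 = -6/7 ≈ -0.85714)
D(k, N) = k
f(X) = √2*√X (f(X) = √(2*X) = √2*√X)
B(I) = I (B(I) = I + 0 = I)
(f(-3)*B(-1))*((12 + C(-3))*(-9 + 4)) = ((√2*√(-3))*(-1))*((12 + 3)*(-9 + 4)) = ((√2*(I*√3))*(-1))*(15*(-5)) = ((I*√6)*(-1))*(-75) = -I*√6*(-75) = 75*I*√6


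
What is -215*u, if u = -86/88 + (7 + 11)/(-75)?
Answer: 57577/220 ≈ 261.71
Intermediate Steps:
u = -1339/1100 (u = -86*1/88 + 18*(-1/75) = -43/44 - 6/25 = -1339/1100 ≈ -1.2173)
-215*u = -215*(-1339/1100) = 57577/220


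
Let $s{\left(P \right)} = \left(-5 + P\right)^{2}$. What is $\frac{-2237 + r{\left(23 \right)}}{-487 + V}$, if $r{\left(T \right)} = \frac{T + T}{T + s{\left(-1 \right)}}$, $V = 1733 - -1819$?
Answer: $- \frac{131937}{180835} \approx -0.7296$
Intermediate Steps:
$V = 3552$ ($V = 1733 + 1819 = 3552$)
$r{\left(T \right)} = \frac{2 T}{36 + T}$ ($r{\left(T \right)} = \frac{T + T}{T + \left(-5 - 1\right)^{2}} = \frac{2 T}{T + \left(-6\right)^{2}} = \frac{2 T}{T + 36} = \frac{2 T}{36 + T}$)
$\frac{-2237 + r{\left(23 \right)}}{-487 + V} = \frac{-2237 + 2 \cdot 23 \frac{1}{36 + 23}}{-487 + 3552} = \frac{-2237 + 2 \cdot 23 \cdot \frac{1}{59}}{3065} = \left(-2237 + 2 \cdot 23 \cdot \frac{1}{59}\right) \frac{1}{3065} = \left(-2237 + \frac{46}{59}\right) \frac{1}{3065} = \left(- \frac{131937}{59}\right) \frac{1}{3065} = - \frac{131937}{180835}$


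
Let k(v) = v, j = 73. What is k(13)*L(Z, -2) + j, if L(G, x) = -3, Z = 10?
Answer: 34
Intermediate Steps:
k(13)*L(Z, -2) + j = 13*(-3) + 73 = -39 + 73 = 34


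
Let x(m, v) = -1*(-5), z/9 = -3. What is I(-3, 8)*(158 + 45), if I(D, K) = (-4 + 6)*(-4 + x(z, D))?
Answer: 406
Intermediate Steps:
z = -27 (z = 9*(-3) = -27)
x(m, v) = 5
I(D, K) = 2 (I(D, K) = (-4 + 6)*(-4 + 5) = 2*1 = 2)
I(-3, 8)*(158 + 45) = 2*(158 + 45) = 2*203 = 406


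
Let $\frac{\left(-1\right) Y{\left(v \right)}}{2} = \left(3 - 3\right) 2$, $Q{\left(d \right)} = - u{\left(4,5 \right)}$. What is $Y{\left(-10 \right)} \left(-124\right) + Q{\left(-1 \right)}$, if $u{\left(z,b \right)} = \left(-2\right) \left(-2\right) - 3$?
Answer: $-1$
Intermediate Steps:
$u{\left(z,b \right)} = 1$ ($u{\left(z,b \right)} = 4 - 3 = 1$)
$Q{\left(d \right)} = -1$ ($Q{\left(d \right)} = \left(-1\right) 1 = -1$)
$Y{\left(v \right)} = 0$ ($Y{\left(v \right)} = - 2 \left(3 - 3\right) 2 = - 2 \cdot 0 \cdot 2 = \left(-2\right) 0 = 0$)
$Y{\left(-10 \right)} \left(-124\right) + Q{\left(-1 \right)} = 0 \left(-124\right) - 1 = 0 - 1 = -1$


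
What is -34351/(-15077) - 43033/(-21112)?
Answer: 1374026853/318305624 ≈ 4.3167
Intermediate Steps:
-34351/(-15077) - 43033/(-21112) = -34351*(-1/15077) - 43033*(-1/21112) = 34351/15077 + 43033/21112 = 1374026853/318305624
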